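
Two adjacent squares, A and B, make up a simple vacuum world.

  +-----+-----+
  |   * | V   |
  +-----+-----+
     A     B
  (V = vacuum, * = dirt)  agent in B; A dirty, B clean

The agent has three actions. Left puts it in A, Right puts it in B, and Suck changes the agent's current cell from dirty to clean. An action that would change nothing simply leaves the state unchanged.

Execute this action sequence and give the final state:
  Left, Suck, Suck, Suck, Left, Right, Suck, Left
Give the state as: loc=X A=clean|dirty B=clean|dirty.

1) do Left; now loc=A A=dirty B=clean
2) do Suck; now loc=A A=clean B=clean
3) do Suck; now loc=A A=clean B=clean
4) do Suck; now loc=A A=clean B=clean
5) do Left; now loc=A A=clean B=clean
6) do Right; now loc=B A=clean B=clean
7) do Suck; now loc=B A=clean B=clean
8) do Left; now loc=A A=clean B=clean

loc=A A=clean B=clean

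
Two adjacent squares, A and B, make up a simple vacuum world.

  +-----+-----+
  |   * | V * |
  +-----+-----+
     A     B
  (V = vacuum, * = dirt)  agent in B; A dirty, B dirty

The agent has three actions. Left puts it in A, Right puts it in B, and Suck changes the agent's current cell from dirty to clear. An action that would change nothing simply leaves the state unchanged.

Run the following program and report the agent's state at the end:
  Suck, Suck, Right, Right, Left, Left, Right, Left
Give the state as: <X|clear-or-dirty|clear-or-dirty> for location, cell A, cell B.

<A|dirty|clear>

step 1/8 (Suck): <B|dirty|clear>
step 2/8 (Suck): <B|dirty|clear>
step 3/8 (Right): <B|dirty|clear>
step 4/8 (Right): <B|dirty|clear>
step 5/8 (Left): <A|dirty|clear>
step 6/8 (Left): <A|dirty|clear>
step 7/8 (Right): <B|dirty|clear>
step 8/8 (Left): <A|dirty|clear>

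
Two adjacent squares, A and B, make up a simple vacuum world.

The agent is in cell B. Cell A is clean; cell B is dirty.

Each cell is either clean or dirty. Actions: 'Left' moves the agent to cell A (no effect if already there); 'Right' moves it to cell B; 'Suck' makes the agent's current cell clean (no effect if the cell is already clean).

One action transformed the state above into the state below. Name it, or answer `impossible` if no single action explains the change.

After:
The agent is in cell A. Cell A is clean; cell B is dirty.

Left

try  Left: <A|clean|dirty>  ← match
try Right: <B|clean|dirty>
try  Suck: <B|clean|clean>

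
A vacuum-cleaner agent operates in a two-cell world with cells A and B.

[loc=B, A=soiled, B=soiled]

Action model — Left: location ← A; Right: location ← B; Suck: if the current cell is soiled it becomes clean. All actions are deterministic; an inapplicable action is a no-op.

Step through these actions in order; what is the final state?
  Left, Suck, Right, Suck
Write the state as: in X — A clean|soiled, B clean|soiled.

1. Left → in A — A soiled, B soiled
2. Suck → in A — A clean, B soiled
3. Right → in B — A clean, B soiled
4. Suck → in B — A clean, B clean

in B — A clean, B clean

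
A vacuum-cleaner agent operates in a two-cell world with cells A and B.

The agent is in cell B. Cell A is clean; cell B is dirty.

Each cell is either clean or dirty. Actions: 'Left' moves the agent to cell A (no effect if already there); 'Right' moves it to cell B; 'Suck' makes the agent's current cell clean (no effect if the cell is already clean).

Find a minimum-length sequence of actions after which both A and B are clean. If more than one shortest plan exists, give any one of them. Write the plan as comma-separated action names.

1. Suck → (B; A:clean, B:clean)
min 1: B is dirty, one Suck

Suck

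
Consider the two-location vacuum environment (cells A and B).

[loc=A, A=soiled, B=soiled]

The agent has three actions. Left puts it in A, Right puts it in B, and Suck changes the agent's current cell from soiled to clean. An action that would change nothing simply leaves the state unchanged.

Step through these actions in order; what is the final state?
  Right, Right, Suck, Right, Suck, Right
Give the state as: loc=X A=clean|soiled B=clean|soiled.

step 1/6 (Right): loc=B A=soiled B=soiled
step 2/6 (Right): loc=B A=soiled B=soiled
step 3/6 (Suck): loc=B A=soiled B=clean
step 4/6 (Right): loc=B A=soiled B=clean
step 5/6 (Suck): loc=B A=soiled B=clean
step 6/6 (Right): loc=B A=soiled B=clean

loc=B A=soiled B=clean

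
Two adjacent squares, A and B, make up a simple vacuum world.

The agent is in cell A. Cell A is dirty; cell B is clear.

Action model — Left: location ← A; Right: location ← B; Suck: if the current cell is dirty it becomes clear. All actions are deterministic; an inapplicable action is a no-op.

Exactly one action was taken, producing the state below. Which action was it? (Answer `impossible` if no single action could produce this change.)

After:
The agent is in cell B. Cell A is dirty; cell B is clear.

try  Left: in A — A dirty, B clear
try Right: in B — A dirty, B clear  ← match
try  Suck: in A — A clear, B clear

Right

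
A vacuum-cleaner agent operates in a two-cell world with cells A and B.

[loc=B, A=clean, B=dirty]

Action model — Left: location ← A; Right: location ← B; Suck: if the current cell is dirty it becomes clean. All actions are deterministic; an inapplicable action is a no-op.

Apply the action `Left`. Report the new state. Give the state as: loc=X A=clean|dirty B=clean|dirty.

start: loc=B A=clean B=dirty
[1] after Left: loc=A A=clean B=dirty

loc=A A=clean B=dirty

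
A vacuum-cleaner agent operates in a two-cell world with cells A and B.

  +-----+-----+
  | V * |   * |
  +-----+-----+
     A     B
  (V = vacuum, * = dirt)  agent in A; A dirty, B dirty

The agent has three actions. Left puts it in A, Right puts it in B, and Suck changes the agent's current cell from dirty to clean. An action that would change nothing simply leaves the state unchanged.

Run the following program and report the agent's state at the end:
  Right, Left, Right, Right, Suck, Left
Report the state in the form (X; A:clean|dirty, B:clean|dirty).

(A; A:dirty, B:clean)

[1] after Right: (B; A:dirty, B:dirty)
[2] after Left: (A; A:dirty, B:dirty)
[3] after Right: (B; A:dirty, B:dirty)
[4] after Right: (B; A:dirty, B:dirty)
[5] after Suck: (B; A:dirty, B:clean)
[6] after Left: (A; A:dirty, B:clean)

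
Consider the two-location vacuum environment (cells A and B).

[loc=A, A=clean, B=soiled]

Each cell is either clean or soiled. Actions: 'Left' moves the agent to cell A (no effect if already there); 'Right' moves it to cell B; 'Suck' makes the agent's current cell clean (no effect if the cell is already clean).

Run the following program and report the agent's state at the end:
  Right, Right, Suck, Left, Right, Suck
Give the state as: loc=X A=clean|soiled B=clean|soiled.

Right (#1): loc=B A=clean B=soiled
Right (#2): loc=B A=clean B=soiled
Suck (#3): loc=B A=clean B=clean
Left (#4): loc=A A=clean B=clean
Right (#5): loc=B A=clean B=clean
Suck (#6): loc=B A=clean B=clean

loc=B A=clean B=clean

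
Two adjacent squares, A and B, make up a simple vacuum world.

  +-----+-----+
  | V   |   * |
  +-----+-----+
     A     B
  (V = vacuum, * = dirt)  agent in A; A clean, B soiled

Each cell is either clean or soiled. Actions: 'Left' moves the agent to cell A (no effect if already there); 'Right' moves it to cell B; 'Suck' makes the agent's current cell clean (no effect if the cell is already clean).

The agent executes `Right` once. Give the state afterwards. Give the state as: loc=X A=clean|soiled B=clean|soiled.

start: loc=A A=clean B=soiled
1. Right → loc=B A=clean B=soiled

loc=B A=clean B=soiled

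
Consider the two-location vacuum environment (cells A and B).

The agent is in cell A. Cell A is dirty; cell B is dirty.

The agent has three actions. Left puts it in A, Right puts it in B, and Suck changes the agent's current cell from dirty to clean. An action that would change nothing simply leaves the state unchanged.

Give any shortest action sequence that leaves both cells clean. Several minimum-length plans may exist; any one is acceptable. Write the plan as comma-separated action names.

Suck, Right, Suck

1) do Suck; now (A; A:clean, B:dirty)
2) do Right; now (B; A:clean, B:dirty)
3) do Suck; now (B; A:clean, B:clean)
min 3: Suck A + move + Suck B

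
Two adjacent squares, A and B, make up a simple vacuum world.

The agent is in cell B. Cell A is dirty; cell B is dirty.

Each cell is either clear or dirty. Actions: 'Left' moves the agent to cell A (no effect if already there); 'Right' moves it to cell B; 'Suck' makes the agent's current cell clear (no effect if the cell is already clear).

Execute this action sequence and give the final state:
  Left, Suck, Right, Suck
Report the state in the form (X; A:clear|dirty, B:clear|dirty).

(B; A:clear, B:clear)

1. Left → (A; A:dirty, B:dirty)
2. Suck → (A; A:clear, B:dirty)
3. Right → (B; A:clear, B:dirty)
4. Suck → (B; A:clear, B:clear)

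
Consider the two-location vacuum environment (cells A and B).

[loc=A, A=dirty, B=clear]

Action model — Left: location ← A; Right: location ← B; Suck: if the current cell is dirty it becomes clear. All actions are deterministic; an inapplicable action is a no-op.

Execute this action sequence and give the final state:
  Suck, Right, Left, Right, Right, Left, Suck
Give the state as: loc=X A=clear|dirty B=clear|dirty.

t=1 Suck ⇒ loc=A A=clear B=clear
t=2 Right ⇒ loc=B A=clear B=clear
t=3 Left ⇒ loc=A A=clear B=clear
t=4 Right ⇒ loc=B A=clear B=clear
t=5 Right ⇒ loc=B A=clear B=clear
t=6 Left ⇒ loc=A A=clear B=clear
t=7 Suck ⇒ loc=A A=clear B=clear

loc=A A=clear B=clear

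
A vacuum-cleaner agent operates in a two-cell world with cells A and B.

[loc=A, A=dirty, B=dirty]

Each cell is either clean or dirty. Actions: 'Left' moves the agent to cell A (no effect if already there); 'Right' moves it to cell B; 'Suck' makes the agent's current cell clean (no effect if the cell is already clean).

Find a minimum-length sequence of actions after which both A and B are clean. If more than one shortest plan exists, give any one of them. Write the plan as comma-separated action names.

[1] after Suck: <A|clean|dirty>
[2] after Right: <B|clean|dirty>
[3] after Suck: <B|clean|clean>
min 3: Suck A + move + Suck B

Suck, Right, Suck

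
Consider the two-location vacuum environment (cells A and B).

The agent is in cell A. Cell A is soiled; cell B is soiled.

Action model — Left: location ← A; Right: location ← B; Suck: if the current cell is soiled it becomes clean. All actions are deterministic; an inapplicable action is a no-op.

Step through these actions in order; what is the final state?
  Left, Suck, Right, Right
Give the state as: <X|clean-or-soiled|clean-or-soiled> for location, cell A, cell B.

<B|clean|soiled>

1. Left → <A|soiled|soiled>
2. Suck → <A|clean|soiled>
3. Right → <B|clean|soiled>
4. Right → <B|clean|soiled>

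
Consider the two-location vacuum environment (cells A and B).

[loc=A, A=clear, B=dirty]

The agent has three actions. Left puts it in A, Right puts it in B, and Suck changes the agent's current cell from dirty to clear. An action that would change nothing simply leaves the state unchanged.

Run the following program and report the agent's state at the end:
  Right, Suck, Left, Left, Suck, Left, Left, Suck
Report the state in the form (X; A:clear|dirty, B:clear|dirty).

1. Right → (B; A:clear, B:dirty)
2. Suck → (B; A:clear, B:clear)
3. Left → (A; A:clear, B:clear)
4. Left → (A; A:clear, B:clear)
5. Suck → (A; A:clear, B:clear)
6. Left → (A; A:clear, B:clear)
7. Left → (A; A:clear, B:clear)
8. Suck → (A; A:clear, B:clear)

(A; A:clear, B:clear)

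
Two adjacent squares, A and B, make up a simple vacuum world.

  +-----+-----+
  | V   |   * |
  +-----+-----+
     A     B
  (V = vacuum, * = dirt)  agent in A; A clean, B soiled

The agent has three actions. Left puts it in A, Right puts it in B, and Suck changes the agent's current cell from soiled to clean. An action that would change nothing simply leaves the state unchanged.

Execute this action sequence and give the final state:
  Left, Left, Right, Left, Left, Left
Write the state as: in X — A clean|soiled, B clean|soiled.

1. Left → in A — A clean, B soiled
2. Left → in A — A clean, B soiled
3. Right → in B — A clean, B soiled
4. Left → in A — A clean, B soiled
5. Left → in A — A clean, B soiled
6. Left → in A — A clean, B soiled

in A — A clean, B soiled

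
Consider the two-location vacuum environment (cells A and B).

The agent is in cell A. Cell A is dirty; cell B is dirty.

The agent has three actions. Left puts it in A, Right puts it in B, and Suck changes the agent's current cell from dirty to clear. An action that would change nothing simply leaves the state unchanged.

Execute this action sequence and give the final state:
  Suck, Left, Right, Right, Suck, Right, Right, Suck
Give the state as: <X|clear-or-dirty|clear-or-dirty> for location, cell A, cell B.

<B|clear|clear>

Suck (#1): <A|clear|dirty>
Left (#2): <A|clear|dirty>
Right (#3): <B|clear|dirty>
Right (#4): <B|clear|dirty>
Suck (#5): <B|clear|clear>
Right (#6): <B|clear|clear>
Right (#7): <B|clear|clear>
Suck (#8): <B|clear|clear>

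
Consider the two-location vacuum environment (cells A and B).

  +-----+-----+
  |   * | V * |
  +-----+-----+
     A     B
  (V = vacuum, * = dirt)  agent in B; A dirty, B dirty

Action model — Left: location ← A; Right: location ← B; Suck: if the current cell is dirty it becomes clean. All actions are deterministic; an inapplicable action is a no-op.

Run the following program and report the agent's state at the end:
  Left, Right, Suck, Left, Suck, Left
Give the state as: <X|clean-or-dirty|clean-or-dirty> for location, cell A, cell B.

<A|clean|clean>

t=1 Left ⇒ <A|dirty|dirty>
t=2 Right ⇒ <B|dirty|dirty>
t=3 Suck ⇒ <B|dirty|clean>
t=4 Left ⇒ <A|dirty|clean>
t=5 Suck ⇒ <A|clean|clean>
t=6 Left ⇒ <A|clean|clean>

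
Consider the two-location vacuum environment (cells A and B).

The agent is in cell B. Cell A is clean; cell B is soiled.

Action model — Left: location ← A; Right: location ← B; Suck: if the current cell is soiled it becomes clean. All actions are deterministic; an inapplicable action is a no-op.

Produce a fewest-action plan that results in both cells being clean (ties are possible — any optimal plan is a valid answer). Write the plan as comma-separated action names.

t=1 Suck ⇒ (B; A:clean, B:clean)
min 1: B is soiled, one Suck

Suck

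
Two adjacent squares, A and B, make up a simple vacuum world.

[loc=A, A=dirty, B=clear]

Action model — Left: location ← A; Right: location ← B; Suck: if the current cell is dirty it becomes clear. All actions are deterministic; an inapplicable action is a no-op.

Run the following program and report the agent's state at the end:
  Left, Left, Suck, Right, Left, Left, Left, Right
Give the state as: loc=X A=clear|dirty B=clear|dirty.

loc=B A=clear B=clear

Left (#1): loc=A A=dirty B=clear
Left (#2): loc=A A=dirty B=clear
Suck (#3): loc=A A=clear B=clear
Right (#4): loc=B A=clear B=clear
Left (#5): loc=A A=clear B=clear
Left (#6): loc=A A=clear B=clear
Left (#7): loc=A A=clear B=clear
Right (#8): loc=B A=clear B=clear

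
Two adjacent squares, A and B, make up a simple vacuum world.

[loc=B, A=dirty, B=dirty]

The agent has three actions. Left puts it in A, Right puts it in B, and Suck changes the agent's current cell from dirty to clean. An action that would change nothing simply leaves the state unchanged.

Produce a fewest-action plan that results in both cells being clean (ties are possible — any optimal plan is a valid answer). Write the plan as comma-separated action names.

Suck, Left, Suck

t=1 Suck ⇒ <B|dirty|clean>
t=2 Left ⇒ <A|dirty|clean>
t=3 Suck ⇒ <A|clean|clean>
min 3: Suck B + move + Suck A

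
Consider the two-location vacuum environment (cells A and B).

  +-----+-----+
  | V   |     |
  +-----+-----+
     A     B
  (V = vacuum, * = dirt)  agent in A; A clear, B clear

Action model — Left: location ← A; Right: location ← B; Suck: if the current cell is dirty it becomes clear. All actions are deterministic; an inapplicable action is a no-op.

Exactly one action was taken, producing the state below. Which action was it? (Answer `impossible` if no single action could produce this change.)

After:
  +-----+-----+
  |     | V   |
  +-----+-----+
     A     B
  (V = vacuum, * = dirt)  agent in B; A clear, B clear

try  Left: in A — A clear, B clear
try Right: in B — A clear, B clear  ← match
try  Suck: in A — A clear, B clear

Right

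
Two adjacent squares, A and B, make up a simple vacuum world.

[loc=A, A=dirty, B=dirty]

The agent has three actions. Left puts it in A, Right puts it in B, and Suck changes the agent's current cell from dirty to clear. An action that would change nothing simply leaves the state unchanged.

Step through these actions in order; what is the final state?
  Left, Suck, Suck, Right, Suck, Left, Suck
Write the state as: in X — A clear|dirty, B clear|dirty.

Left (#1): in A — A dirty, B dirty
Suck (#2): in A — A clear, B dirty
Suck (#3): in A — A clear, B dirty
Right (#4): in B — A clear, B dirty
Suck (#5): in B — A clear, B clear
Left (#6): in A — A clear, B clear
Suck (#7): in A — A clear, B clear

in A — A clear, B clear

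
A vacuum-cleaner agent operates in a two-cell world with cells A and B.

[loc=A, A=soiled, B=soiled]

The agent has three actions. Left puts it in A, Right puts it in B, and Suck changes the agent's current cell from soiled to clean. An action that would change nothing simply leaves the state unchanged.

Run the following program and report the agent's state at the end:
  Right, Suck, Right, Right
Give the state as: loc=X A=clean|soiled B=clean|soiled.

loc=B A=soiled B=clean

1) do Right; now loc=B A=soiled B=soiled
2) do Suck; now loc=B A=soiled B=clean
3) do Right; now loc=B A=soiled B=clean
4) do Right; now loc=B A=soiled B=clean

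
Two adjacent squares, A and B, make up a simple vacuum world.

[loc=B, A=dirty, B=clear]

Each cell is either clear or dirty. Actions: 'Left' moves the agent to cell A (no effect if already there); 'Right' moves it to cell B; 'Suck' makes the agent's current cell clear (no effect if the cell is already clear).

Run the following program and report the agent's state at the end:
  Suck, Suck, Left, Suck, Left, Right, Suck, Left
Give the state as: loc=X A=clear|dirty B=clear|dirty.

loc=A A=clear B=clear

t=1 Suck ⇒ loc=B A=dirty B=clear
t=2 Suck ⇒ loc=B A=dirty B=clear
t=3 Left ⇒ loc=A A=dirty B=clear
t=4 Suck ⇒ loc=A A=clear B=clear
t=5 Left ⇒ loc=A A=clear B=clear
t=6 Right ⇒ loc=B A=clear B=clear
t=7 Suck ⇒ loc=B A=clear B=clear
t=8 Left ⇒ loc=A A=clear B=clear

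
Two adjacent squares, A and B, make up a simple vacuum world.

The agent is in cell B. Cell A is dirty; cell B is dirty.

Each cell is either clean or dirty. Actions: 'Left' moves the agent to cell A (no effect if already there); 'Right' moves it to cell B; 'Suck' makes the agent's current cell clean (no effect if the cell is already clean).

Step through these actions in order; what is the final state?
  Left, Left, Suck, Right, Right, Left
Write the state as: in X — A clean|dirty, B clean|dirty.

1) do Left; now in A — A dirty, B dirty
2) do Left; now in A — A dirty, B dirty
3) do Suck; now in A — A clean, B dirty
4) do Right; now in B — A clean, B dirty
5) do Right; now in B — A clean, B dirty
6) do Left; now in A — A clean, B dirty

in A — A clean, B dirty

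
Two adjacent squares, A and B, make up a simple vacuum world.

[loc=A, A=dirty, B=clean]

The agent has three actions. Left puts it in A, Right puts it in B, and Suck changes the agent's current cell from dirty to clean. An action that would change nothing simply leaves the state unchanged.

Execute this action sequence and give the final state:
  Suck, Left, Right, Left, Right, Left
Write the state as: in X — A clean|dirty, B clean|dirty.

in A — A clean, B clean

[1] after Suck: in A — A clean, B clean
[2] after Left: in A — A clean, B clean
[3] after Right: in B — A clean, B clean
[4] after Left: in A — A clean, B clean
[5] after Right: in B — A clean, B clean
[6] after Left: in A — A clean, B clean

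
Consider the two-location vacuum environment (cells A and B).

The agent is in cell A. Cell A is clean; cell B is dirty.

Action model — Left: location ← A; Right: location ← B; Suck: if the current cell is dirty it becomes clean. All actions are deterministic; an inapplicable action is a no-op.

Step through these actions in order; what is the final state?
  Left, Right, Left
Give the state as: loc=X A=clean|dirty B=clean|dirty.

Left (#1): loc=A A=clean B=dirty
Right (#2): loc=B A=clean B=dirty
Left (#3): loc=A A=clean B=dirty

loc=A A=clean B=dirty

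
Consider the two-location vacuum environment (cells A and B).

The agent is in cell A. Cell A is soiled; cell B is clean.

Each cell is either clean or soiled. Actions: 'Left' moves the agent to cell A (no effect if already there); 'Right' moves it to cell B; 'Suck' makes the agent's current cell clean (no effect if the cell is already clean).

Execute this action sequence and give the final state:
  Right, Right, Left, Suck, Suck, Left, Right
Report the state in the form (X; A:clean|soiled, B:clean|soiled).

1. Right → (B; A:soiled, B:clean)
2. Right → (B; A:soiled, B:clean)
3. Left → (A; A:soiled, B:clean)
4. Suck → (A; A:clean, B:clean)
5. Suck → (A; A:clean, B:clean)
6. Left → (A; A:clean, B:clean)
7. Right → (B; A:clean, B:clean)

(B; A:clean, B:clean)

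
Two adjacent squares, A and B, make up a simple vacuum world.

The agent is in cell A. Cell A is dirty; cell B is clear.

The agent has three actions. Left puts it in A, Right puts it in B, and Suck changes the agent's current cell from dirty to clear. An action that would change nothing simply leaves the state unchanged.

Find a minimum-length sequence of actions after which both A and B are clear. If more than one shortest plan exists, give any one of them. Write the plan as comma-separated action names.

step 1/1 (Suck): <A|clear|clear>
min 1: A is dirty, one Suck

Suck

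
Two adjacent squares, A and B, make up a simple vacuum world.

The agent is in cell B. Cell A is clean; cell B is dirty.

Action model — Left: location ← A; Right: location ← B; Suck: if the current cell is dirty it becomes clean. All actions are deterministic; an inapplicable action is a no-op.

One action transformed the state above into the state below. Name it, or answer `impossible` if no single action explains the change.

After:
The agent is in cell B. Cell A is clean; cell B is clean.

Suck

try  Left: loc=A A=clean B=dirty
try Right: loc=B A=clean B=dirty
try  Suck: loc=B A=clean B=clean  ← match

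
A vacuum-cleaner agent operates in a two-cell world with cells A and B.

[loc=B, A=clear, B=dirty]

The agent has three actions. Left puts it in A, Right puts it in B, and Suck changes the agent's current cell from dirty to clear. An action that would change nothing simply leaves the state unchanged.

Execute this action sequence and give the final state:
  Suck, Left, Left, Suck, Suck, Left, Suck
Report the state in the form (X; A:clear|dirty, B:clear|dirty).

(A; A:clear, B:clear)

t=1 Suck ⇒ (B; A:clear, B:clear)
t=2 Left ⇒ (A; A:clear, B:clear)
t=3 Left ⇒ (A; A:clear, B:clear)
t=4 Suck ⇒ (A; A:clear, B:clear)
t=5 Suck ⇒ (A; A:clear, B:clear)
t=6 Left ⇒ (A; A:clear, B:clear)
t=7 Suck ⇒ (A; A:clear, B:clear)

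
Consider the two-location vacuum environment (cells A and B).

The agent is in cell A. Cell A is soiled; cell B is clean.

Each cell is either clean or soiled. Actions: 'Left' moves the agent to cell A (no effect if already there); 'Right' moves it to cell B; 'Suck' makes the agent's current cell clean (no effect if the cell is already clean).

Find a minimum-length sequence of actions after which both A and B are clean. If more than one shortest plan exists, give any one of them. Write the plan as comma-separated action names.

Suck (#1): in A — A clean, B clean
min 1: A is soiled, one Suck

Suck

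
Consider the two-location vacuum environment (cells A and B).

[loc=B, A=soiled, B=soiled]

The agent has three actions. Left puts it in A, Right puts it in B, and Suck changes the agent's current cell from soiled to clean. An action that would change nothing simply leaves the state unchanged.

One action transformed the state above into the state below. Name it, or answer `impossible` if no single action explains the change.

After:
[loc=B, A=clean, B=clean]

try  Left: <A|soiled|soiled>
try Right: <B|soiled|soiled>
try  Suck: <B|soiled|clean>
no single action produces the after-state

impossible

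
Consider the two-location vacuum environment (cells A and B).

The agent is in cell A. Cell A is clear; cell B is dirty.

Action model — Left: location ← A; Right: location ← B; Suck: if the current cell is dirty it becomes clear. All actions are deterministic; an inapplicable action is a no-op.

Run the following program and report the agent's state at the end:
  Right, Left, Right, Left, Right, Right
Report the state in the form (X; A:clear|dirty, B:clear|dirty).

t=1 Right ⇒ (B; A:clear, B:dirty)
t=2 Left ⇒ (A; A:clear, B:dirty)
t=3 Right ⇒ (B; A:clear, B:dirty)
t=4 Left ⇒ (A; A:clear, B:dirty)
t=5 Right ⇒ (B; A:clear, B:dirty)
t=6 Right ⇒ (B; A:clear, B:dirty)

(B; A:clear, B:dirty)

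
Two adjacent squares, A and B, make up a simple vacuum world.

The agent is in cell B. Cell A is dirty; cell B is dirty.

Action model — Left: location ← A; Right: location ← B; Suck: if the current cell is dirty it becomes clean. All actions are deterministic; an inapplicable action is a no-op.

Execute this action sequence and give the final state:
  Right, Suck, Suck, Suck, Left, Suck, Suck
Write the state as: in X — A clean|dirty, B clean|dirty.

step 1/7 (Right): in B — A dirty, B dirty
step 2/7 (Suck): in B — A dirty, B clean
step 3/7 (Suck): in B — A dirty, B clean
step 4/7 (Suck): in B — A dirty, B clean
step 5/7 (Left): in A — A dirty, B clean
step 6/7 (Suck): in A — A clean, B clean
step 7/7 (Suck): in A — A clean, B clean

in A — A clean, B clean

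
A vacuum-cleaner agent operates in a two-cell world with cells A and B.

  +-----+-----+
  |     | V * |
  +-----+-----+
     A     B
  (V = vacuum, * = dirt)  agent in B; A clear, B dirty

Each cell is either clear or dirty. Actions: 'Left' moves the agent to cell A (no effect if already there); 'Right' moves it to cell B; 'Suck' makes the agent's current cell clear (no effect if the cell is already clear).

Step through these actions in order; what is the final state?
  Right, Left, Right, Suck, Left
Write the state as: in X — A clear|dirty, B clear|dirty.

in A — A clear, B clear

1. Right → in B — A clear, B dirty
2. Left → in A — A clear, B dirty
3. Right → in B — A clear, B dirty
4. Suck → in B — A clear, B clear
5. Left → in A — A clear, B clear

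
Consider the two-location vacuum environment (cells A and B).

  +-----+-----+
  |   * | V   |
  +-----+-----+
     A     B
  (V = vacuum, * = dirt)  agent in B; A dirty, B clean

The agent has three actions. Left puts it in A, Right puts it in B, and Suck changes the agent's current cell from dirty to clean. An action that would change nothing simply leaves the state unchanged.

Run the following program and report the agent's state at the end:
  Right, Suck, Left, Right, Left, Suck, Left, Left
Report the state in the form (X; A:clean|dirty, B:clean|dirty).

(A; A:clean, B:clean)

step 1/8 (Right): (B; A:dirty, B:clean)
step 2/8 (Suck): (B; A:dirty, B:clean)
step 3/8 (Left): (A; A:dirty, B:clean)
step 4/8 (Right): (B; A:dirty, B:clean)
step 5/8 (Left): (A; A:dirty, B:clean)
step 6/8 (Suck): (A; A:clean, B:clean)
step 7/8 (Left): (A; A:clean, B:clean)
step 8/8 (Left): (A; A:clean, B:clean)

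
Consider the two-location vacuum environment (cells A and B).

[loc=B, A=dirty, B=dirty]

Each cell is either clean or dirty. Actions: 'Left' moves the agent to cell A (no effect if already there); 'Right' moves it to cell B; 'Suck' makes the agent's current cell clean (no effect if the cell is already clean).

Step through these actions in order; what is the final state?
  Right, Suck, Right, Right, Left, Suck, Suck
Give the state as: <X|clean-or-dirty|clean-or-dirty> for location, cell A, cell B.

<A|clean|clean>

[1] after Right: <B|dirty|dirty>
[2] after Suck: <B|dirty|clean>
[3] after Right: <B|dirty|clean>
[4] after Right: <B|dirty|clean>
[5] after Left: <A|dirty|clean>
[6] after Suck: <A|clean|clean>
[7] after Suck: <A|clean|clean>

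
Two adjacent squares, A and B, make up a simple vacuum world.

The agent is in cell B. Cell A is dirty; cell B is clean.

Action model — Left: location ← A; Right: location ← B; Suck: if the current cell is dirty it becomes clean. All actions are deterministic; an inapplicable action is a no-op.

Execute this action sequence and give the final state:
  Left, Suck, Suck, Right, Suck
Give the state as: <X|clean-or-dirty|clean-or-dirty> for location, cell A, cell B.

<B|clean|clean>

[1] after Left: <A|dirty|clean>
[2] after Suck: <A|clean|clean>
[3] after Suck: <A|clean|clean>
[4] after Right: <B|clean|clean>
[5] after Suck: <B|clean|clean>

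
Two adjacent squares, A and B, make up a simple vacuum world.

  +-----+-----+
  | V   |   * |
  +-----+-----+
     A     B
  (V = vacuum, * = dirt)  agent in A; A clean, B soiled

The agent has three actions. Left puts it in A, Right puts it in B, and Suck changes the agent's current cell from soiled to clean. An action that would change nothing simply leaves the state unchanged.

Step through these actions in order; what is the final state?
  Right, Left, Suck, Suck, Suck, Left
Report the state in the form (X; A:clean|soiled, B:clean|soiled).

[1] after Right: (B; A:clean, B:soiled)
[2] after Left: (A; A:clean, B:soiled)
[3] after Suck: (A; A:clean, B:soiled)
[4] after Suck: (A; A:clean, B:soiled)
[5] after Suck: (A; A:clean, B:soiled)
[6] after Left: (A; A:clean, B:soiled)

(A; A:clean, B:soiled)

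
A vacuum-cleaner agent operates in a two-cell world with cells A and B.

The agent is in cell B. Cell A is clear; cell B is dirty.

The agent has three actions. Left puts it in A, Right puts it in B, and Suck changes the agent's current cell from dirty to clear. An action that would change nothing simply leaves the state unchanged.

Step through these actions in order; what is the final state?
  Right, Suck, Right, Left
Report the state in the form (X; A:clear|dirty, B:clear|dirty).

(A; A:clear, B:clear)

1) do Right; now (B; A:clear, B:dirty)
2) do Suck; now (B; A:clear, B:clear)
3) do Right; now (B; A:clear, B:clear)
4) do Left; now (A; A:clear, B:clear)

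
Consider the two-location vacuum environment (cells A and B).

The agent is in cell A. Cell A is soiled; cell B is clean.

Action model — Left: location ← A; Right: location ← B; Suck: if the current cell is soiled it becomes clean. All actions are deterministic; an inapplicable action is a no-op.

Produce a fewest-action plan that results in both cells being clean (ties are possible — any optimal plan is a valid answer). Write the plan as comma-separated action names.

1. Suck → loc=A A=clean B=clean
min 1: A is soiled, one Suck

Suck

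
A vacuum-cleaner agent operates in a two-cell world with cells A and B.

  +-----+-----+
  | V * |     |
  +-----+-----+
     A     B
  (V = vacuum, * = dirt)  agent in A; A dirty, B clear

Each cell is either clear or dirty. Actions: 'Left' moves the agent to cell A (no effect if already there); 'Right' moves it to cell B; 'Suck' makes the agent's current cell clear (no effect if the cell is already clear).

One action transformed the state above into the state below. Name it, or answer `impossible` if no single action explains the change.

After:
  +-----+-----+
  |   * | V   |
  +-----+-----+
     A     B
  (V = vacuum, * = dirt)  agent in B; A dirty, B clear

try  Left: loc=A A=dirty B=clear
try Right: loc=B A=dirty B=clear  ← match
try  Suck: loc=A A=clear B=clear

Right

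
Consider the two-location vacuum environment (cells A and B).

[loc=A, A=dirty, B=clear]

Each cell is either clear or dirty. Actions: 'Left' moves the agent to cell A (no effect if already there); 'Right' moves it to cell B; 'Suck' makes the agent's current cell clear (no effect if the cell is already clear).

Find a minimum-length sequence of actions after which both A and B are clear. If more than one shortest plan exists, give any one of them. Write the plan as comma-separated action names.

Suck

1. Suck → in A — A clear, B clear
min 1: A is dirty, one Suck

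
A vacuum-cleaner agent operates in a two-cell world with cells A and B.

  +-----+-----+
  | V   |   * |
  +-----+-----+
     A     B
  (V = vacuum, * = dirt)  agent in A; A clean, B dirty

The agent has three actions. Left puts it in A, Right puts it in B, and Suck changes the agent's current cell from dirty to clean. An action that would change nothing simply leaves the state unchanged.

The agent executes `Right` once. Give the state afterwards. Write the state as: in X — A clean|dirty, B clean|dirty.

in B — A clean, B dirty

start: in A — A clean, B dirty
1. Right → in B — A clean, B dirty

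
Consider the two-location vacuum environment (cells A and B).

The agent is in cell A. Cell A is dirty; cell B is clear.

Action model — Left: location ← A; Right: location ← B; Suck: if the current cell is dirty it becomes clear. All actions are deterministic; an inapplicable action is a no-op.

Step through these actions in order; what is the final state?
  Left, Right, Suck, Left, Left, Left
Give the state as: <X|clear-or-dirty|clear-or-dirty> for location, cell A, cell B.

<A|dirty|clear>

[1] after Left: <A|dirty|clear>
[2] after Right: <B|dirty|clear>
[3] after Suck: <B|dirty|clear>
[4] after Left: <A|dirty|clear>
[5] after Left: <A|dirty|clear>
[6] after Left: <A|dirty|clear>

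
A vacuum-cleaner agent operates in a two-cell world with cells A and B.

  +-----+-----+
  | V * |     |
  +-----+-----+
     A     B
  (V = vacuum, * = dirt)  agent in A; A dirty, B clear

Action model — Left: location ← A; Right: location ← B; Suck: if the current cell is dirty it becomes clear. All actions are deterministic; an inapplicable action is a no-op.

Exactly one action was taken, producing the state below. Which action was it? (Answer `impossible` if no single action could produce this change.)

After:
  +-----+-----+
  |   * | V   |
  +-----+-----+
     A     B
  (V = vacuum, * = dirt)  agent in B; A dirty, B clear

try  Left: in A — A dirty, B clear
try Right: in B — A dirty, B clear  ← match
try  Suck: in A — A clear, B clear

Right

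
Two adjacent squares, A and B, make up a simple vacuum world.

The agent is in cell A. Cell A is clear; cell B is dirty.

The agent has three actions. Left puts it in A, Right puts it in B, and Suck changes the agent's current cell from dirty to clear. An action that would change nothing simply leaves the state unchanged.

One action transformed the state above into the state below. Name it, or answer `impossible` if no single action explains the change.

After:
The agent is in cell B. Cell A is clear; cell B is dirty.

try  Left: in A — A clear, B dirty
try Right: in B — A clear, B dirty  ← match
try  Suck: in A — A clear, B dirty

Right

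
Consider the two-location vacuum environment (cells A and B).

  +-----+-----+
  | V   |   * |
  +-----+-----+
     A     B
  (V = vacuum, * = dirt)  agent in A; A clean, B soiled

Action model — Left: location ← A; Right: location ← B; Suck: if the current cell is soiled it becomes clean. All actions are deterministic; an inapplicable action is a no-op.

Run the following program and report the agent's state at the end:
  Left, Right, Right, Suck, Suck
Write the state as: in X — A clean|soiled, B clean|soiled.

in B — A clean, B clean

Left (#1): in A — A clean, B soiled
Right (#2): in B — A clean, B soiled
Right (#3): in B — A clean, B soiled
Suck (#4): in B — A clean, B clean
Suck (#5): in B — A clean, B clean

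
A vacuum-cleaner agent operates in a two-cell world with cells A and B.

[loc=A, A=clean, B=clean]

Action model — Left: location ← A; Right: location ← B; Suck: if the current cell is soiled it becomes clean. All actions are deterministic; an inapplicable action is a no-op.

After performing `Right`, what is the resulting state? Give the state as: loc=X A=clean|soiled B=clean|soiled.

loc=B A=clean B=clean

start: loc=A A=clean B=clean
Right (#1): loc=B A=clean B=clean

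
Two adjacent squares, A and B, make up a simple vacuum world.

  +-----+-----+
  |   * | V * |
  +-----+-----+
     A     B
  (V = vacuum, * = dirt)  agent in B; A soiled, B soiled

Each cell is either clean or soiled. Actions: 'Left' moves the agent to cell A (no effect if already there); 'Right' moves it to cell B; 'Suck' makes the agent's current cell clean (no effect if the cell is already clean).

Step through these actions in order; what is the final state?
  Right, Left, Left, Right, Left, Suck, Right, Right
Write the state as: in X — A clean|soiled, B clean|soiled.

1) do Right; now in B — A soiled, B soiled
2) do Left; now in A — A soiled, B soiled
3) do Left; now in A — A soiled, B soiled
4) do Right; now in B — A soiled, B soiled
5) do Left; now in A — A soiled, B soiled
6) do Suck; now in A — A clean, B soiled
7) do Right; now in B — A clean, B soiled
8) do Right; now in B — A clean, B soiled

in B — A clean, B soiled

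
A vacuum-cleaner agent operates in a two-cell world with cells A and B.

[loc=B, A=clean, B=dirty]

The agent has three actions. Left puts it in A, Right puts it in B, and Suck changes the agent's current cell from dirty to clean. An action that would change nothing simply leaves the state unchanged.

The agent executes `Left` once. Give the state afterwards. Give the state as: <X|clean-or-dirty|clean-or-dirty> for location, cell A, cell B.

start: <B|clean|dirty>
t=1 Left ⇒ <A|clean|dirty>

<A|clean|dirty>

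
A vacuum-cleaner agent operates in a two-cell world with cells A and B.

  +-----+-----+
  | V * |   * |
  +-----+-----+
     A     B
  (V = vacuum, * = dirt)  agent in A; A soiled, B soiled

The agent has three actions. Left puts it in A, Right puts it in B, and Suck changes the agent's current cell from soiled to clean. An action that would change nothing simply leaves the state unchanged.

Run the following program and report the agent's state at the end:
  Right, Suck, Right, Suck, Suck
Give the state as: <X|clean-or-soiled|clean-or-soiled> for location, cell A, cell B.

<B|soiled|clean>

1. Right → <B|soiled|soiled>
2. Suck → <B|soiled|clean>
3. Right → <B|soiled|clean>
4. Suck → <B|soiled|clean>
5. Suck → <B|soiled|clean>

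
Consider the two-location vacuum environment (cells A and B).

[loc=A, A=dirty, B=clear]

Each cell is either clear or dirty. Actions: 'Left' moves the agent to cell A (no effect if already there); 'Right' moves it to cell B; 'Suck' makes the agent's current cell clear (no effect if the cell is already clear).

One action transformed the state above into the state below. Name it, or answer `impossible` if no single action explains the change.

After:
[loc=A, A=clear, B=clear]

Suck

try  Left: <A|dirty|clear>
try Right: <B|dirty|clear>
try  Suck: <A|clear|clear>  ← match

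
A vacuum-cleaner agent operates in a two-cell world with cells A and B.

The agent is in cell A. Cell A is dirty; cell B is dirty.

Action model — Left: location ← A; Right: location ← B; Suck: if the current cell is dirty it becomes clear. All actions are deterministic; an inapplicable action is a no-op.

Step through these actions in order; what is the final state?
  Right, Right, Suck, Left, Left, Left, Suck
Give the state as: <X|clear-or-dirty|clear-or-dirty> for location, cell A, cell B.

step 1/7 (Right): <B|dirty|dirty>
step 2/7 (Right): <B|dirty|dirty>
step 3/7 (Suck): <B|dirty|clear>
step 4/7 (Left): <A|dirty|clear>
step 5/7 (Left): <A|dirty|clear>
step 6/7 (Left): <A|dirty|clear>
step 7/7 (Suck): <A|clear|clear>

<A|clear|clear>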